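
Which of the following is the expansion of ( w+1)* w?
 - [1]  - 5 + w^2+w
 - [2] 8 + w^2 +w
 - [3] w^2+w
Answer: 3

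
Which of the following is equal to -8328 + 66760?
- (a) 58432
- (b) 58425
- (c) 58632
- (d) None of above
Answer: a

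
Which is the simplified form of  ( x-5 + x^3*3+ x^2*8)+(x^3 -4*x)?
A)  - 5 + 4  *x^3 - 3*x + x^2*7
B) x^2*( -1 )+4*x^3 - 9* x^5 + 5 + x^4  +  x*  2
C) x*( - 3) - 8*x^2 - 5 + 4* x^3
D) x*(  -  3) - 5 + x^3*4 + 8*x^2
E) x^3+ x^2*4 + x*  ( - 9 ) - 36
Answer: D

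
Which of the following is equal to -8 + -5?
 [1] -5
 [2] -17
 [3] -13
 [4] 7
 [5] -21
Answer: 3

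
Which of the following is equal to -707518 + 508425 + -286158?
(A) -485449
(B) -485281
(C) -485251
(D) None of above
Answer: C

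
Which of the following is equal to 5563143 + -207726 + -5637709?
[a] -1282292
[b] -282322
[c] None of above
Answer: c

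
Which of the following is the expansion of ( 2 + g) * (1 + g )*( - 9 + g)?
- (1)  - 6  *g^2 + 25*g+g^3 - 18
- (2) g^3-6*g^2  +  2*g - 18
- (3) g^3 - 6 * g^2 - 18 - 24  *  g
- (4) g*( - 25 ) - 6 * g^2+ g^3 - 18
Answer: 4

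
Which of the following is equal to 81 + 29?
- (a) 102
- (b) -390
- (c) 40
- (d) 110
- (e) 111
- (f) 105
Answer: d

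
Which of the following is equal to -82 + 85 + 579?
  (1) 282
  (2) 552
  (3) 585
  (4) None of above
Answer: 4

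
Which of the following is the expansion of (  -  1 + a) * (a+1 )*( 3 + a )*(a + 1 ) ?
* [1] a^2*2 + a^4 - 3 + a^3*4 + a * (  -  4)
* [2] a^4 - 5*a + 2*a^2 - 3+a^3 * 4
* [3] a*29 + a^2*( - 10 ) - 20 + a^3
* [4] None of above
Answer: 1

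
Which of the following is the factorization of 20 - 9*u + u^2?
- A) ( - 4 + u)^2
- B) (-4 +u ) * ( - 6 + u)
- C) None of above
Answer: C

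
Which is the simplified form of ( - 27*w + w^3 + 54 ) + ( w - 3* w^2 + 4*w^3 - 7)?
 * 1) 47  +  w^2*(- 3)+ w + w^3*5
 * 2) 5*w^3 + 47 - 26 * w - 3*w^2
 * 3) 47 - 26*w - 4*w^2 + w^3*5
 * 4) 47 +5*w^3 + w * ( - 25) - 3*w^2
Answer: 2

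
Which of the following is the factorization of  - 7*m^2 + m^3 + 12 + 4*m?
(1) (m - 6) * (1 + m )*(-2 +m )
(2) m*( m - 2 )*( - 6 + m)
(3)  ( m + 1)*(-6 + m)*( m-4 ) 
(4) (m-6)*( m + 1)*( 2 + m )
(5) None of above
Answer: 1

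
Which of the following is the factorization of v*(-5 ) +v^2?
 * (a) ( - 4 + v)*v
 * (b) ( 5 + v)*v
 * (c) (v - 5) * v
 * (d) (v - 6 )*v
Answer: c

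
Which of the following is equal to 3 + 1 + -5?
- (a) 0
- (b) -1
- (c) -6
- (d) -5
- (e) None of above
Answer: b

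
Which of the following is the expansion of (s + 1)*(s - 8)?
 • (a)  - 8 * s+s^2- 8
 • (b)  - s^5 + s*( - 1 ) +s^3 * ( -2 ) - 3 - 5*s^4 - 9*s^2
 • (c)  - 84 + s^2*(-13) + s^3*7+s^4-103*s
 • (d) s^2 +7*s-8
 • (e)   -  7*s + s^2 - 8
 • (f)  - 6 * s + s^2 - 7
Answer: e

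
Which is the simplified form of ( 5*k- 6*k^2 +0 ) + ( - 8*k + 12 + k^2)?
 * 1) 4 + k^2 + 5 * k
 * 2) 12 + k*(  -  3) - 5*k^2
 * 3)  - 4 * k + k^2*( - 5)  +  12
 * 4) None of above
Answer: 2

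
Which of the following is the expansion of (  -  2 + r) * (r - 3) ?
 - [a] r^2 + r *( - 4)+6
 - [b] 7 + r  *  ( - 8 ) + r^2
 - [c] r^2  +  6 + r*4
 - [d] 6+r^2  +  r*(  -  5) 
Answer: d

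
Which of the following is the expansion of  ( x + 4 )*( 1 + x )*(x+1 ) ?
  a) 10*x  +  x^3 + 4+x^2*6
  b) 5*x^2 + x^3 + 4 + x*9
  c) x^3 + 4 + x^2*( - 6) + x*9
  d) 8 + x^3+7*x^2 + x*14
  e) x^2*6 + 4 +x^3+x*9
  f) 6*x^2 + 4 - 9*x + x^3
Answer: e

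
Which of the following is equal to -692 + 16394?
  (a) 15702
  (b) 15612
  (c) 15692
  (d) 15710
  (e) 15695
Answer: a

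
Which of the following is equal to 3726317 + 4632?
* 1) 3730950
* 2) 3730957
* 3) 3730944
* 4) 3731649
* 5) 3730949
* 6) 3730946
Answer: 5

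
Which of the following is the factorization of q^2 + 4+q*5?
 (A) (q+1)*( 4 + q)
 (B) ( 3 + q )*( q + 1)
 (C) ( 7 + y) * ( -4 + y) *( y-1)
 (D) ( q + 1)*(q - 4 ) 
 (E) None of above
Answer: A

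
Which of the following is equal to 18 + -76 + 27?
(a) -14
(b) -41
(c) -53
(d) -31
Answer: d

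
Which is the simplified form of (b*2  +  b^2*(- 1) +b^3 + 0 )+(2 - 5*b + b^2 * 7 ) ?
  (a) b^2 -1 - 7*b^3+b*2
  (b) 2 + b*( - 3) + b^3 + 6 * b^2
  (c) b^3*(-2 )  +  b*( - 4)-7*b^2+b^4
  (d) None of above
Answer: b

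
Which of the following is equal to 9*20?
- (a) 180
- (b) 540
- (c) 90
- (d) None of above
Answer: a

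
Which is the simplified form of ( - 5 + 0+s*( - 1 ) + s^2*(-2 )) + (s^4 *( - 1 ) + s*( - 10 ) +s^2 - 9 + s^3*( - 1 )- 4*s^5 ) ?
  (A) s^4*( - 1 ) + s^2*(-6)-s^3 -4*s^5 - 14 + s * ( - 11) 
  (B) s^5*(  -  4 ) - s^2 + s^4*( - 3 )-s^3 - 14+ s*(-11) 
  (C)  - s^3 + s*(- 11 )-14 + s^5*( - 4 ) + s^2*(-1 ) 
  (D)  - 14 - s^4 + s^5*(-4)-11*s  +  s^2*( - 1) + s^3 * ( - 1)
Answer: D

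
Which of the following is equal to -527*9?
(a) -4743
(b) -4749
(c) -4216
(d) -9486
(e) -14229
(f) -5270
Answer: a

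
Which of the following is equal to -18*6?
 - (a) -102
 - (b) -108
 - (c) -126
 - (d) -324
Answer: b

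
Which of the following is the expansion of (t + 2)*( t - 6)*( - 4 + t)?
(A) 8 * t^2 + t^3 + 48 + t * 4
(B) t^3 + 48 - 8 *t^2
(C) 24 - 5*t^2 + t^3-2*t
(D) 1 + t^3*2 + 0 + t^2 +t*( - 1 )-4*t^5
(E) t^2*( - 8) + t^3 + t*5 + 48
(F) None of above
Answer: F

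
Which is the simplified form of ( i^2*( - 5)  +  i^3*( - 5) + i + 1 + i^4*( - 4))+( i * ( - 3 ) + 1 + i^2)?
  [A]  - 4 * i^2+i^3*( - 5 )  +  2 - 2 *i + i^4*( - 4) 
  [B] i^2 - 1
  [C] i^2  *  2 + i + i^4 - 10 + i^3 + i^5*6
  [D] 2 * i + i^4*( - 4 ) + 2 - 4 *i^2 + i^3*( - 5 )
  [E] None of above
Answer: A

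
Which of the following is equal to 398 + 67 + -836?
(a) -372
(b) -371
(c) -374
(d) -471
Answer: b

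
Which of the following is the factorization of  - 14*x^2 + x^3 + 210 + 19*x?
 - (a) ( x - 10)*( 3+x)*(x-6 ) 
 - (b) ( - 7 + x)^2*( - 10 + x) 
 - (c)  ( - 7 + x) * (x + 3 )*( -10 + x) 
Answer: c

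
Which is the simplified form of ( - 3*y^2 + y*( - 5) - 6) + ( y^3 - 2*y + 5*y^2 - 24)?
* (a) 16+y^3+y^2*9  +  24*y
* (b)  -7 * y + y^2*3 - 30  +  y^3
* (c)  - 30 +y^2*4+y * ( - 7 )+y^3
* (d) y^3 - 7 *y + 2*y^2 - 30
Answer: d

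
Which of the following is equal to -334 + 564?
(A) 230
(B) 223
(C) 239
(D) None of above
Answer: A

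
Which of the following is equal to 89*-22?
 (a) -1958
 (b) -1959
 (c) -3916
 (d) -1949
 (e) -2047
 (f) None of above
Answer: a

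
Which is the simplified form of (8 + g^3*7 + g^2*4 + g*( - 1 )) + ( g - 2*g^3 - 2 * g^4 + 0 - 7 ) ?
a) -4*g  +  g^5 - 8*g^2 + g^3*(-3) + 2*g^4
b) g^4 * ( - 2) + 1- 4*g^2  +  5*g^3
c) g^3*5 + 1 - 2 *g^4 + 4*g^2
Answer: c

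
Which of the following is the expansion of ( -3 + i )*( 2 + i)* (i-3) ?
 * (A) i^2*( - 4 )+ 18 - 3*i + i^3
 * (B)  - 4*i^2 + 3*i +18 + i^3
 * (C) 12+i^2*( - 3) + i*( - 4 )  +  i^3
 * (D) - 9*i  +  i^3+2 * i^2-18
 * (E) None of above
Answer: A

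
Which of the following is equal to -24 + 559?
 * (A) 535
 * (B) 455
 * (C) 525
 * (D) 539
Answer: A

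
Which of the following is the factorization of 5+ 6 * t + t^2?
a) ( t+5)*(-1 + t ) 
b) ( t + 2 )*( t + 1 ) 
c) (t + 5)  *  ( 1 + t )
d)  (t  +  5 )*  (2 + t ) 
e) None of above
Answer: c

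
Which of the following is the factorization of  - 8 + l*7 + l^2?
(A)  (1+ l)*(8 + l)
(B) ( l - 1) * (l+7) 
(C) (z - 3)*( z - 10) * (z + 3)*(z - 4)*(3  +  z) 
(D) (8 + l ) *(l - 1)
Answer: D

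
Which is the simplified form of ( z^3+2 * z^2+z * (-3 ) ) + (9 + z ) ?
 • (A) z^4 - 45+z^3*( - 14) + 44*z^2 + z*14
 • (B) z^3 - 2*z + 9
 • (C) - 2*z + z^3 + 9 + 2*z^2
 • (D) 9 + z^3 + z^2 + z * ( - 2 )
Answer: C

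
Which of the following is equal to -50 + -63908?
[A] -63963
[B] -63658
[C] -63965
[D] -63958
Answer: D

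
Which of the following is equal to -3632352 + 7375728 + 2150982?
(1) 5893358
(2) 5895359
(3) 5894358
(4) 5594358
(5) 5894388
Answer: 3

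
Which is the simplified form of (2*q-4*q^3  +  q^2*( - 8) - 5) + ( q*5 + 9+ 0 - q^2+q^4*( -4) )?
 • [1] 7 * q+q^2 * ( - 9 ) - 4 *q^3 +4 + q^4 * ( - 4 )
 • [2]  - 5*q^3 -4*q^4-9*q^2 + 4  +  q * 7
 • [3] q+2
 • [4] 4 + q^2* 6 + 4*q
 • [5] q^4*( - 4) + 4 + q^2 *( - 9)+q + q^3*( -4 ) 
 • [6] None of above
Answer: 1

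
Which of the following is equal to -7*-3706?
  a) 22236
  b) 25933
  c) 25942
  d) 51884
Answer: c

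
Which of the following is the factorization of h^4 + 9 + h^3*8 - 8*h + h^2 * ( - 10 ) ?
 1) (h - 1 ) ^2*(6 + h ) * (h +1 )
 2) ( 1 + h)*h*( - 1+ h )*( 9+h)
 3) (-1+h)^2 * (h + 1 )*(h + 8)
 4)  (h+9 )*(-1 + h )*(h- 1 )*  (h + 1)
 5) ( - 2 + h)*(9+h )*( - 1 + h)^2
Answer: 4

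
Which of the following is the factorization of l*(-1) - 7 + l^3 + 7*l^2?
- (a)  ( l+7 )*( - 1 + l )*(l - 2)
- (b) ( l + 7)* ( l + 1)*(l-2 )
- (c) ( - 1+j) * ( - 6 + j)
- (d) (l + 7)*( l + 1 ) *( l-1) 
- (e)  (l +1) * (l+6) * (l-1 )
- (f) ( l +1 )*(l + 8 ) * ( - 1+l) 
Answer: d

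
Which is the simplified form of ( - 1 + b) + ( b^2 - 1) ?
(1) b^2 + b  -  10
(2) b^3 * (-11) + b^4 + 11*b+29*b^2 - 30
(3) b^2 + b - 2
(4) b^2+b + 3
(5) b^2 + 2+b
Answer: 3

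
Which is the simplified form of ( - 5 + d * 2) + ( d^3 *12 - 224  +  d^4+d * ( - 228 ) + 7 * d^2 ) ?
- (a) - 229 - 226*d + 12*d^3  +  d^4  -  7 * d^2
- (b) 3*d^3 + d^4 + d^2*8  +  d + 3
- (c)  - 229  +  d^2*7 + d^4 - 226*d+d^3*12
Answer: c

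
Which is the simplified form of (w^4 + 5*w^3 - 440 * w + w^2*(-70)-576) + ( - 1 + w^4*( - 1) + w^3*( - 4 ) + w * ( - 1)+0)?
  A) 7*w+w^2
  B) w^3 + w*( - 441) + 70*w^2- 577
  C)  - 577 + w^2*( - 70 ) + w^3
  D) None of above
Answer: D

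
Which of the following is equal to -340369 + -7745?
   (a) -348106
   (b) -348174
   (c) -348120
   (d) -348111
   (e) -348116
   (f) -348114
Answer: f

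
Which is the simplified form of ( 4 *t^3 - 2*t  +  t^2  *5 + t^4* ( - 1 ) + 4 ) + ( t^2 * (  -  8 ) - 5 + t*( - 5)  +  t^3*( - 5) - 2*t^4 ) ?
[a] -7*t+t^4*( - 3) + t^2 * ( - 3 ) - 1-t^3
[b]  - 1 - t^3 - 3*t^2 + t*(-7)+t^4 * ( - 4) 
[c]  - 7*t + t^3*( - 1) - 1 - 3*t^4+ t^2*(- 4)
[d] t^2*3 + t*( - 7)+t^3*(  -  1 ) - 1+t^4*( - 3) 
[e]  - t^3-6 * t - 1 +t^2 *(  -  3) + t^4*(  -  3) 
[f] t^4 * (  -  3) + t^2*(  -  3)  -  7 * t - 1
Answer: a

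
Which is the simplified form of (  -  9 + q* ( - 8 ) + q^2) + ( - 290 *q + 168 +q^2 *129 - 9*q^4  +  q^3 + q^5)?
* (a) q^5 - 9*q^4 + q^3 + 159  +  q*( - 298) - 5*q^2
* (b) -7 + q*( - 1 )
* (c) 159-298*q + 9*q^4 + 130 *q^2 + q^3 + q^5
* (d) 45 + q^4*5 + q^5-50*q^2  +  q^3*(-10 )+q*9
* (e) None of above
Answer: e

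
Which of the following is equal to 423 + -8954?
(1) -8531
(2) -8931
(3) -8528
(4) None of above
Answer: 1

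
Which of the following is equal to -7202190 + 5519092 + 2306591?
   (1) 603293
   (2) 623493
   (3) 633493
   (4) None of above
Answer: 2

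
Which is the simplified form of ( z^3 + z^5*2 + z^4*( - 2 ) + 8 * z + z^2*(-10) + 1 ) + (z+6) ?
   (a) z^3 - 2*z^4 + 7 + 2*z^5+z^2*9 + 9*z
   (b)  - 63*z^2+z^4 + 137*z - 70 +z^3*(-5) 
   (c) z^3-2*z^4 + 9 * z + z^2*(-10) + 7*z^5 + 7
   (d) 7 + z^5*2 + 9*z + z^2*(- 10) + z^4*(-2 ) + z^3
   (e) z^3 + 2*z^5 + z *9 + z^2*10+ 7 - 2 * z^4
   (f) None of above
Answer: d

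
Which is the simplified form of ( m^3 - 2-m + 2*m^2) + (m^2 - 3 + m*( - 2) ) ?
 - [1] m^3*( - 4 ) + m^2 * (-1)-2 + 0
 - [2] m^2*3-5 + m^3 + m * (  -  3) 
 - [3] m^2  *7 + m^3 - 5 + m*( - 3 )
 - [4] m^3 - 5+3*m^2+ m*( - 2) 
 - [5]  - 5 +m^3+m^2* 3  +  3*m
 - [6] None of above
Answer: 2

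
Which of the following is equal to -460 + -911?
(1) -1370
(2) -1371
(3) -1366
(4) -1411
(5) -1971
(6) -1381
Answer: 2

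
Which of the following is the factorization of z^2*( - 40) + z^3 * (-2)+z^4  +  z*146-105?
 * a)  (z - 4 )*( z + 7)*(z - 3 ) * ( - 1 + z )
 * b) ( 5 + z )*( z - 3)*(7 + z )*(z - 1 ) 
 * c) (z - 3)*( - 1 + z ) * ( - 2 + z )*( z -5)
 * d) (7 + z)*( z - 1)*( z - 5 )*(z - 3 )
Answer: d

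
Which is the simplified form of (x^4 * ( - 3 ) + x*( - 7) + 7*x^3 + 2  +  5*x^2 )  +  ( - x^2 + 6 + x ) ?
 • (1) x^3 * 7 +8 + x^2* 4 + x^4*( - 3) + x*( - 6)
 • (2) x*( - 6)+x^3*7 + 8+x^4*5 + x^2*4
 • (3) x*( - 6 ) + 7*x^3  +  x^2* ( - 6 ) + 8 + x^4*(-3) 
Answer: 1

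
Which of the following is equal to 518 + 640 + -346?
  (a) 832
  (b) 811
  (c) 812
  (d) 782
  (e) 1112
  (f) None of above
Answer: c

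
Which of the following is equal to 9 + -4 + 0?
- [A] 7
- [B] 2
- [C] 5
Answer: C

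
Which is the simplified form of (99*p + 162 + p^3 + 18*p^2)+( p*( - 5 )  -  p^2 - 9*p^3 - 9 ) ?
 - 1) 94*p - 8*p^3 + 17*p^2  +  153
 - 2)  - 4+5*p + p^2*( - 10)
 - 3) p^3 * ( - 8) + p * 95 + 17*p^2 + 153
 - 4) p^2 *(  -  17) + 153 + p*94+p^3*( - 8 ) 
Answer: 1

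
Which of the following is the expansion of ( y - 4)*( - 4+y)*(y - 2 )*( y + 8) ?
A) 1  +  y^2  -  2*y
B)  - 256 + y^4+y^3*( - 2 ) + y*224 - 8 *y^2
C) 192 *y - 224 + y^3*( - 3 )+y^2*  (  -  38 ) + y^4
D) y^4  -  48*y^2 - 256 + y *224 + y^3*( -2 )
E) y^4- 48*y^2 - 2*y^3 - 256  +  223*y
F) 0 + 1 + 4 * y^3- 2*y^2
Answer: D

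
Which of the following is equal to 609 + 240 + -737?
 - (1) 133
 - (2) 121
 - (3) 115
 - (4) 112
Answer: 4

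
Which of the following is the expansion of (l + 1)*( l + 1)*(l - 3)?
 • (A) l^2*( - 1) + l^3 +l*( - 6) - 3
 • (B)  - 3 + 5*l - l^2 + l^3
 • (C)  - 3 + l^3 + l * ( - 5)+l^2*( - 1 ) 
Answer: C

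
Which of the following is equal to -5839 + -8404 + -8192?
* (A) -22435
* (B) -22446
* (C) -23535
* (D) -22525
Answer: A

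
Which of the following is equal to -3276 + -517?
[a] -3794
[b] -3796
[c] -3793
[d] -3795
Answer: c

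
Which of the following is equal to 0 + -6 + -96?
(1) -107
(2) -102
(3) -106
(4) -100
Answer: 2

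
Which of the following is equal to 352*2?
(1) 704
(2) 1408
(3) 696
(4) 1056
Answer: 1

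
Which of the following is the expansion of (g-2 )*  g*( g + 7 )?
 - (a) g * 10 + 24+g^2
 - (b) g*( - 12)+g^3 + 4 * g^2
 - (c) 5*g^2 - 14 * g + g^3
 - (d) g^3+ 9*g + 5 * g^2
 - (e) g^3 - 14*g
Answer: c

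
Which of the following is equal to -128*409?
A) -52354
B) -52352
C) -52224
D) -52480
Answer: B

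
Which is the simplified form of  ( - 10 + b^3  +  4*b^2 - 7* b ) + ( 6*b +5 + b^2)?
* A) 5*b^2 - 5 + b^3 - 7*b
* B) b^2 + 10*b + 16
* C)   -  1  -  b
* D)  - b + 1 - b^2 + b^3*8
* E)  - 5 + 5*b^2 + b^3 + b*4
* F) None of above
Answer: F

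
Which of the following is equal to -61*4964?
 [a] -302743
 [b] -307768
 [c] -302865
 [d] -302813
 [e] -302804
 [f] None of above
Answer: e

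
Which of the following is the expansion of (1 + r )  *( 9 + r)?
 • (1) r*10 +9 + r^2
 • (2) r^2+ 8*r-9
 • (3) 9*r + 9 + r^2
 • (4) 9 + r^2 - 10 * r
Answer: 1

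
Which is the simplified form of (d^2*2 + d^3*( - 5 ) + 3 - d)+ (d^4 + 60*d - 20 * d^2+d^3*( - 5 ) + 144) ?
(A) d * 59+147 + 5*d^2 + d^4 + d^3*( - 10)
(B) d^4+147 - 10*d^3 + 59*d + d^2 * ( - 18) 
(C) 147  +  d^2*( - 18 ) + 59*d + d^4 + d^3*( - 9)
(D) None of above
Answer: B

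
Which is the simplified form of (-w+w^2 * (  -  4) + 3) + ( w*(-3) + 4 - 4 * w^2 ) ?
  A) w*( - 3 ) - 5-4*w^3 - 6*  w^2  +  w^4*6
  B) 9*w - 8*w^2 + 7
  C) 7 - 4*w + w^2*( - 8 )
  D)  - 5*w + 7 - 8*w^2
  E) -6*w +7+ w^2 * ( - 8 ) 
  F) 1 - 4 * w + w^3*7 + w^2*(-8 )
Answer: C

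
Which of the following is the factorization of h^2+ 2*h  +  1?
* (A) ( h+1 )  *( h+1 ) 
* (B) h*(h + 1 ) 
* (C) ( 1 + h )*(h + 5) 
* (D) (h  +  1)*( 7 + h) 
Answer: A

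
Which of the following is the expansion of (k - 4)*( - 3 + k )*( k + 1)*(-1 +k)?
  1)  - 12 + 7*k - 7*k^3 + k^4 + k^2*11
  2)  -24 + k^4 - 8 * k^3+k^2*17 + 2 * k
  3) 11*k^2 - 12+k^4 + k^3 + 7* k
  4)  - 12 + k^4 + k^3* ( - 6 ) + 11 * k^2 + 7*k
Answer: 1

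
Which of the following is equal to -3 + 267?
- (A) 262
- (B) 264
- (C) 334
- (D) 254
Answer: B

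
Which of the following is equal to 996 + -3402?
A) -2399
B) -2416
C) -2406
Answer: C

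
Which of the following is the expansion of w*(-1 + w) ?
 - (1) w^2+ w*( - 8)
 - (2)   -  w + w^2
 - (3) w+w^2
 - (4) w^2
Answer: 2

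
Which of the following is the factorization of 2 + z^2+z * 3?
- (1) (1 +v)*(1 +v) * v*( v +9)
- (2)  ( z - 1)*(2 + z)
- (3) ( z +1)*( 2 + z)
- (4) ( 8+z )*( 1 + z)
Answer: 3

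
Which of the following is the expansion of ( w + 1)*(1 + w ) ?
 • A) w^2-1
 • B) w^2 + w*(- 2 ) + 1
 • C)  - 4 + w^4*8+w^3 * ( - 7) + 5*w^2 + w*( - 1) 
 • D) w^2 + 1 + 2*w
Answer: D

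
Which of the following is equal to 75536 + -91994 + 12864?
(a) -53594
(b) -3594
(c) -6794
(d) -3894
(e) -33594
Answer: b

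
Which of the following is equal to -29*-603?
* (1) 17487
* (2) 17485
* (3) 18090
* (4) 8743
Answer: 1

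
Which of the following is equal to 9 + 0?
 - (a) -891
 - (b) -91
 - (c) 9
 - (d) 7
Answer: c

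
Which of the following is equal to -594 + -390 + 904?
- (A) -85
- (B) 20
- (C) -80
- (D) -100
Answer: C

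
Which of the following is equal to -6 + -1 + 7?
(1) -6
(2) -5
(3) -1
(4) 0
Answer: 4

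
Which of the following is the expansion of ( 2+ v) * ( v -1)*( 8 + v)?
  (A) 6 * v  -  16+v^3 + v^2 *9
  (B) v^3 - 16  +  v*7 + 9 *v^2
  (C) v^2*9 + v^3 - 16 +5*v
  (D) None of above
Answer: A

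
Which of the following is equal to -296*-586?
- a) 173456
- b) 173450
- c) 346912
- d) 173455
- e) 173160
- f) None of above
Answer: a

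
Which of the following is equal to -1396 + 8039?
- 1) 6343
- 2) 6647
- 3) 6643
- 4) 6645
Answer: 3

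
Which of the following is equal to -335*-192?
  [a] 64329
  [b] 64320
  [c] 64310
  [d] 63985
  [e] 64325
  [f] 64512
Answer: b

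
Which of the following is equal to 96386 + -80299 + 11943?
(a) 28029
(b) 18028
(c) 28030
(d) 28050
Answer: c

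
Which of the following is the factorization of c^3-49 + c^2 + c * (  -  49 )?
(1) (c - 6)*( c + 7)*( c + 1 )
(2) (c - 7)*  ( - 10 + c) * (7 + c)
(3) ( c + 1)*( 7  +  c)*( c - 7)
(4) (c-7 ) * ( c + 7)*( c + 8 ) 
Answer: 3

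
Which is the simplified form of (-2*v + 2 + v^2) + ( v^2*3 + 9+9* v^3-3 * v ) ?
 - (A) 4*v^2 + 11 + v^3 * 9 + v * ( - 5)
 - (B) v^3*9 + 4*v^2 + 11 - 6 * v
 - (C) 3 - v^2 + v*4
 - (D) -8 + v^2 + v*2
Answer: A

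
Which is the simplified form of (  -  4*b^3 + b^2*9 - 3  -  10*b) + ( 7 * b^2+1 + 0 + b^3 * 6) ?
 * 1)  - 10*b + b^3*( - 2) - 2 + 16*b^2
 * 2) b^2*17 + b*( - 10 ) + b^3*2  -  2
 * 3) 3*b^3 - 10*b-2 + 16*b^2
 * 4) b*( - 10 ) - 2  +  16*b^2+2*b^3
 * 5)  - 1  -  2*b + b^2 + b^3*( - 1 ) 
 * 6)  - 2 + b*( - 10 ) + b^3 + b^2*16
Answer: 4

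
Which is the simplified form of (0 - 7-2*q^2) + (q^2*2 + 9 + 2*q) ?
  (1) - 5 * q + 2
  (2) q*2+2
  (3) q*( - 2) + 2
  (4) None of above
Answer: 2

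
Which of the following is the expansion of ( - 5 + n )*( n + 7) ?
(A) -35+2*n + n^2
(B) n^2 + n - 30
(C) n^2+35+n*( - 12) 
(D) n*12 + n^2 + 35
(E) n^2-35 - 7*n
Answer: A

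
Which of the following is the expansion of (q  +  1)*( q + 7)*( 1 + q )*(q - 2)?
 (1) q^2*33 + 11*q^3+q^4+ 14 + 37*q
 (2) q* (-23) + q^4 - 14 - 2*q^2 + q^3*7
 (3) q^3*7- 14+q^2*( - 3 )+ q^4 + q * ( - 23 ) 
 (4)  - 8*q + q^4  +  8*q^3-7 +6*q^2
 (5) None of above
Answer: 3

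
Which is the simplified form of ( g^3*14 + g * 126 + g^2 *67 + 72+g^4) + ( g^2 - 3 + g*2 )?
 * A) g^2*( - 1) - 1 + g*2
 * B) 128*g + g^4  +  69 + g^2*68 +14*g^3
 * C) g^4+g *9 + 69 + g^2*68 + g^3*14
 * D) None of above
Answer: B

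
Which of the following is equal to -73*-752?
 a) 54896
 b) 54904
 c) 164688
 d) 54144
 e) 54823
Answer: a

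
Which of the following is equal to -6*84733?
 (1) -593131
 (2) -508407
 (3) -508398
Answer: 3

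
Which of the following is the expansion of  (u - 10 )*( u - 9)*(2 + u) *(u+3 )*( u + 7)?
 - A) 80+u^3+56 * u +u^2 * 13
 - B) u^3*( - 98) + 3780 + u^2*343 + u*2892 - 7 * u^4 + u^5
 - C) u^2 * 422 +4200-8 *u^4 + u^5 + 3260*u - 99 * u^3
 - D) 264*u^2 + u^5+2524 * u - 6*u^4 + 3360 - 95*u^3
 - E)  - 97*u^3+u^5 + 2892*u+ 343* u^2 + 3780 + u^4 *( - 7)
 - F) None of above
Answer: E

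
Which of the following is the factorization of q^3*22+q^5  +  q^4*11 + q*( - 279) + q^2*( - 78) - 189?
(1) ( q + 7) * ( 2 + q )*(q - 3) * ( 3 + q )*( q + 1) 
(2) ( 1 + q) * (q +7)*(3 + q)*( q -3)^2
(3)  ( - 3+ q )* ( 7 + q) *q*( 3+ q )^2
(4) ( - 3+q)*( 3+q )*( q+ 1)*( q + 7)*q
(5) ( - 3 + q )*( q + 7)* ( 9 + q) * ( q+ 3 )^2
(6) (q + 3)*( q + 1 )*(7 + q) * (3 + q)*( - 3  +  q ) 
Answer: 6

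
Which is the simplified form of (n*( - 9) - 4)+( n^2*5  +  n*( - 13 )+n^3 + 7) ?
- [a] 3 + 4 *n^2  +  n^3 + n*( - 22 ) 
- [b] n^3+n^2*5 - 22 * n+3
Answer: b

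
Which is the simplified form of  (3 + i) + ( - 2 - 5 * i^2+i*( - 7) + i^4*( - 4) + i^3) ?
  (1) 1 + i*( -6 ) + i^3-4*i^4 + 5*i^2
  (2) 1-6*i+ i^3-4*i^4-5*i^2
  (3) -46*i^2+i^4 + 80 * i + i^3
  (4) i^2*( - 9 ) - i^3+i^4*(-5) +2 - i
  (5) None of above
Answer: 2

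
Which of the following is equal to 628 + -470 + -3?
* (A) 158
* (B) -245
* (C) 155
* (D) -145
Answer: C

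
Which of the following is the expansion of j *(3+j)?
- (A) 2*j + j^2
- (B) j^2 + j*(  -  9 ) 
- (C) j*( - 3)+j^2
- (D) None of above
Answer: D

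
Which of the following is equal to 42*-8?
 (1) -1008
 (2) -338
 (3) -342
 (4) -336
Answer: 4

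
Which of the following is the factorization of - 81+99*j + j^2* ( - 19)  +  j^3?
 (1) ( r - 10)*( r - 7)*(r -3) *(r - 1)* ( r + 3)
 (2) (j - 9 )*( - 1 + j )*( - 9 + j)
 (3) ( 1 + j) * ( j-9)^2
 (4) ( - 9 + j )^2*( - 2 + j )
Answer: 2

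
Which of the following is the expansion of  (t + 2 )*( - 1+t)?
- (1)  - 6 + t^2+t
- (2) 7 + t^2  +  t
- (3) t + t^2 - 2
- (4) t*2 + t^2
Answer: 3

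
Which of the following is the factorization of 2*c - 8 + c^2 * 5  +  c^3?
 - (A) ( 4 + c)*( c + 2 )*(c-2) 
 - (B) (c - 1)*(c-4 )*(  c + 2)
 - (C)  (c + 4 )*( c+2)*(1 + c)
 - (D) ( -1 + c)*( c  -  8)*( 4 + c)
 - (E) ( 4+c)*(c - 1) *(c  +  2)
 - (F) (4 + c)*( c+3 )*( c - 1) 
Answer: E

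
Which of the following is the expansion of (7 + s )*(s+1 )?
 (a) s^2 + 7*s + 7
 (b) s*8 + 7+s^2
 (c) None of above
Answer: b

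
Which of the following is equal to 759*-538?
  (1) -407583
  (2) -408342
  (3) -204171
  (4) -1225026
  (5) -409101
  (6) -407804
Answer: 2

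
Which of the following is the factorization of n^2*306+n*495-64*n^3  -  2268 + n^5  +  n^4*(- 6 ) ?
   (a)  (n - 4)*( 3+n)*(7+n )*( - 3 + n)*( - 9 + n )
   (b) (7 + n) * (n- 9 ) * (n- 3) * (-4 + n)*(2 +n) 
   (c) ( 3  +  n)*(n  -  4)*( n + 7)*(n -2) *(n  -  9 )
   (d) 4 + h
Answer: a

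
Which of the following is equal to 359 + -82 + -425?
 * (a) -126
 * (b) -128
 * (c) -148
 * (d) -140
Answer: c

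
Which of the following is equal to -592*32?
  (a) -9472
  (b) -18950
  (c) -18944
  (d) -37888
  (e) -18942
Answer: c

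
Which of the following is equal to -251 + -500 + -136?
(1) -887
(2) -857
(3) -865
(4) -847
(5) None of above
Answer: 1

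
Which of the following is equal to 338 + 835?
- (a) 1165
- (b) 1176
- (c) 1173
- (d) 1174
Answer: c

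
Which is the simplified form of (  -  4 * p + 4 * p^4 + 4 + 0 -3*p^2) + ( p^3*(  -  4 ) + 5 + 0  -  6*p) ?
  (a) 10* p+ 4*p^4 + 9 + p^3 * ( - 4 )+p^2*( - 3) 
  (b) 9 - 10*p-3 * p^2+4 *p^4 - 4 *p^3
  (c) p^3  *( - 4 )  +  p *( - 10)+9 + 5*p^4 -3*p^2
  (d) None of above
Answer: b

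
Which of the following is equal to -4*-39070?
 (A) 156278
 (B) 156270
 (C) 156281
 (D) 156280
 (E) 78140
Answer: D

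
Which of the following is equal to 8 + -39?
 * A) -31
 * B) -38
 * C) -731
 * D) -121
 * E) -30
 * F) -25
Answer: A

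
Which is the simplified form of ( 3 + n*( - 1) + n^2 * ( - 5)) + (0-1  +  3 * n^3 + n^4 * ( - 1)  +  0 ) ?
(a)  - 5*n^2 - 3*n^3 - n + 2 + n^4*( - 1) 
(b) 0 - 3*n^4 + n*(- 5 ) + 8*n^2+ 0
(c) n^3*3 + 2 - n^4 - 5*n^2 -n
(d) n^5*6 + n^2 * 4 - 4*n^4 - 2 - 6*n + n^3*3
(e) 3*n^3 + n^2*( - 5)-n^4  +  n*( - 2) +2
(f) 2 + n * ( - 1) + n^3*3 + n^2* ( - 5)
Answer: c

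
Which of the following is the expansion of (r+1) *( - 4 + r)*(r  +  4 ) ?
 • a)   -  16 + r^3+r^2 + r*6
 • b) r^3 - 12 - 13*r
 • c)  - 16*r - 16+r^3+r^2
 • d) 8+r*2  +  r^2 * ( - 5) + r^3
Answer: c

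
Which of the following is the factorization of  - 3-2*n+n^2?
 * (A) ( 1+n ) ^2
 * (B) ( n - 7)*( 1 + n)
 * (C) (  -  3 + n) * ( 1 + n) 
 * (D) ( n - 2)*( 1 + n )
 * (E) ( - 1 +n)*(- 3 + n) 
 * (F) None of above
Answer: C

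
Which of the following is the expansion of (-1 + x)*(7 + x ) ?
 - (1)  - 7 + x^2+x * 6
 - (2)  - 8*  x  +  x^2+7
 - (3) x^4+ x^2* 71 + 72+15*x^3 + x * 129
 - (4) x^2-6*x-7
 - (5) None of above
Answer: 1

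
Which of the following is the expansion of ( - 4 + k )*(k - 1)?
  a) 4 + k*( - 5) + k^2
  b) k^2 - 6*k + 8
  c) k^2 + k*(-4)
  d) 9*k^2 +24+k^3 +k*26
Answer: a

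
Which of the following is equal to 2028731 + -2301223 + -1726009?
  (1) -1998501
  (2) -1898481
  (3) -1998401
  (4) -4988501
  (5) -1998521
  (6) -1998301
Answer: 1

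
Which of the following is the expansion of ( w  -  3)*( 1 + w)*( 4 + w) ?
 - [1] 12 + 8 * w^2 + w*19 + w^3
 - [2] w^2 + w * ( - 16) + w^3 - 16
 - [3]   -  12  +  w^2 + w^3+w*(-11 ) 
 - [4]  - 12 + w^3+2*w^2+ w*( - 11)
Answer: 4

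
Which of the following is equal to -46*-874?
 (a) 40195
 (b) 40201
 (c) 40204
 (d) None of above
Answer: c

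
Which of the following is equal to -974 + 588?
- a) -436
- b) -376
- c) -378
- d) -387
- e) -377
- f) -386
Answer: f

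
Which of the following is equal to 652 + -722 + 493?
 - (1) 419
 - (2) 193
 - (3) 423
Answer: 3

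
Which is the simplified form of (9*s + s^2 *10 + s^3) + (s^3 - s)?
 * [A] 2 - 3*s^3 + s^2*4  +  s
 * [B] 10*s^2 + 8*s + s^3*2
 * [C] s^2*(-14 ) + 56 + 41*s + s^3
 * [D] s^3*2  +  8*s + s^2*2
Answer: B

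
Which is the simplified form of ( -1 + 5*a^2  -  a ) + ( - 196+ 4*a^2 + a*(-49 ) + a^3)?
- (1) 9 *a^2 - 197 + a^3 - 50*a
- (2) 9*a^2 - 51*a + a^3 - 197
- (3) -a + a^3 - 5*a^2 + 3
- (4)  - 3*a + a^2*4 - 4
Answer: 1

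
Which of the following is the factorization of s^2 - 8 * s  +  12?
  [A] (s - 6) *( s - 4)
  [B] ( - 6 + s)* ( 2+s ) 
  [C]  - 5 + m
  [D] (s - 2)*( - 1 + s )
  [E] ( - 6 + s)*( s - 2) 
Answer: E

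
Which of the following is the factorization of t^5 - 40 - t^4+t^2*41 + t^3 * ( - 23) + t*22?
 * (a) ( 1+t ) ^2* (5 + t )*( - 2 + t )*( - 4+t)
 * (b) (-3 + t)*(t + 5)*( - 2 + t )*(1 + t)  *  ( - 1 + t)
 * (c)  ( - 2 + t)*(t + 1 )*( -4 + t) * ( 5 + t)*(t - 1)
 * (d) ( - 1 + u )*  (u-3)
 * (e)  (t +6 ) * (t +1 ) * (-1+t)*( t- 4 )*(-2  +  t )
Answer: c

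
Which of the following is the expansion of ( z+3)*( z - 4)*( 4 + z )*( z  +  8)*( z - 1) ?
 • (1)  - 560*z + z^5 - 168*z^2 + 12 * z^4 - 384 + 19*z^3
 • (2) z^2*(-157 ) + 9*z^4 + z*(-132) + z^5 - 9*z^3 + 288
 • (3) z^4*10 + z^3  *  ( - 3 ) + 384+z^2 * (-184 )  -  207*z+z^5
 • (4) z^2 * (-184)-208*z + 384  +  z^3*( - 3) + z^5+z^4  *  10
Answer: 4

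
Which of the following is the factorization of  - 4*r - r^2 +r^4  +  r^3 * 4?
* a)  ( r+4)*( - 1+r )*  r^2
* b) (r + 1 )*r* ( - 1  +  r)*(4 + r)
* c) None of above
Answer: b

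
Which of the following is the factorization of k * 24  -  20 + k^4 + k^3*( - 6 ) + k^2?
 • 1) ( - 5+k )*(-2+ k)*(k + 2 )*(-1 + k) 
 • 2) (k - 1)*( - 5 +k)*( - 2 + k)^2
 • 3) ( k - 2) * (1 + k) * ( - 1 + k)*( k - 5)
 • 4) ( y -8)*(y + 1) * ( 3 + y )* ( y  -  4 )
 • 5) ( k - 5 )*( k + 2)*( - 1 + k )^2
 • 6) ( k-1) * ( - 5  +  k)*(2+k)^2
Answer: 1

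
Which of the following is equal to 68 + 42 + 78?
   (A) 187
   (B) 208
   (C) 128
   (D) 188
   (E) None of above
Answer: D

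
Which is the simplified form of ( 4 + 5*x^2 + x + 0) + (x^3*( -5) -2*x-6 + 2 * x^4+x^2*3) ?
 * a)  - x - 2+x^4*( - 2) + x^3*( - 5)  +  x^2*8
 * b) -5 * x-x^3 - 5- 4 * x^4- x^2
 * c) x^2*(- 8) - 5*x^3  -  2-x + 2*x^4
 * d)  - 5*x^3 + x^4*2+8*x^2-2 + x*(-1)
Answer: d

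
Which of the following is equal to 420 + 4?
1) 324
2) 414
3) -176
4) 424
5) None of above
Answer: 4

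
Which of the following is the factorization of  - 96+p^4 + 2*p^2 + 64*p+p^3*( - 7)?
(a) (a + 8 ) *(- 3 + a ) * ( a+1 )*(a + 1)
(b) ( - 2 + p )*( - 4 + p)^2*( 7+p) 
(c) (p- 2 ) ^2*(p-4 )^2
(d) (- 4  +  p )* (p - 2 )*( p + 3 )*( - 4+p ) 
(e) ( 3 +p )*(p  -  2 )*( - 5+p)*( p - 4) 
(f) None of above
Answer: d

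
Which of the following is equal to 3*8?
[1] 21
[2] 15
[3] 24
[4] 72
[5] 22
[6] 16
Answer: 3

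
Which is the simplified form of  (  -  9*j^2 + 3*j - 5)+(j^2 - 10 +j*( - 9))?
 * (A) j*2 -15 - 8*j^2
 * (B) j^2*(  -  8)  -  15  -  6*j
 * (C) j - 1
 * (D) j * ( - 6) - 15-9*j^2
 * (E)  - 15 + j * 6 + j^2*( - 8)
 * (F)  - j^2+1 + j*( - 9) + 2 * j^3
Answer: B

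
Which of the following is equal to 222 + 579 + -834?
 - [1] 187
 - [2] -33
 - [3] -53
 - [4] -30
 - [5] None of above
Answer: 2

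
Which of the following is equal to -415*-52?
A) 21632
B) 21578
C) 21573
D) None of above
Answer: D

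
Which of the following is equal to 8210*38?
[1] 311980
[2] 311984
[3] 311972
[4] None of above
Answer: 1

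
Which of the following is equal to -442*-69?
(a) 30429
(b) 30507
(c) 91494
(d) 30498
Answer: d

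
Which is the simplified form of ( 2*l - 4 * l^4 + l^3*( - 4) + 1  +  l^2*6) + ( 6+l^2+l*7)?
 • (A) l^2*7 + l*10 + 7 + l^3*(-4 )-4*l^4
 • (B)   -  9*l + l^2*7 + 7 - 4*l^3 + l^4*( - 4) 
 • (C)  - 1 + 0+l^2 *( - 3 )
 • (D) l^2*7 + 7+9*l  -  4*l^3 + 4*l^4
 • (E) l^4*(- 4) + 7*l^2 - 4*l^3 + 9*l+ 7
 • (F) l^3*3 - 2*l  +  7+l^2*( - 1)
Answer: E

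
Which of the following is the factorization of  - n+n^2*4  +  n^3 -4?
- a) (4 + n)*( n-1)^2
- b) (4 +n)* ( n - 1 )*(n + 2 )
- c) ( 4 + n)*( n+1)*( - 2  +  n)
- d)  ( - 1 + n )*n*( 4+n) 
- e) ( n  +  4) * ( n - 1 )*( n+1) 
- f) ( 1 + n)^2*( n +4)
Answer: e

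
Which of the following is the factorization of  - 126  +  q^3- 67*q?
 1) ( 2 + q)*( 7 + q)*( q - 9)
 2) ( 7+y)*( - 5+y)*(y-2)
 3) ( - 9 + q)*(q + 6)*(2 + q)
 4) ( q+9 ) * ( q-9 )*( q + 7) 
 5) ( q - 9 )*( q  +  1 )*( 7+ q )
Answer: 1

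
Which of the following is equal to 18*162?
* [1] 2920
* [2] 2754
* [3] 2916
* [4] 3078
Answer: 3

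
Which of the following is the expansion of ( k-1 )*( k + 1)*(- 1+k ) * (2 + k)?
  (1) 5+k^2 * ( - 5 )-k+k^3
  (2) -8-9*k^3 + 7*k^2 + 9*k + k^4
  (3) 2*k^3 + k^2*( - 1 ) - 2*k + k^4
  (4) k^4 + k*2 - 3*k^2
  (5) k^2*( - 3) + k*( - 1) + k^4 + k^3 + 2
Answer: 5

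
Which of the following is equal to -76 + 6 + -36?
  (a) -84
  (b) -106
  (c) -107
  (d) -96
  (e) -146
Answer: b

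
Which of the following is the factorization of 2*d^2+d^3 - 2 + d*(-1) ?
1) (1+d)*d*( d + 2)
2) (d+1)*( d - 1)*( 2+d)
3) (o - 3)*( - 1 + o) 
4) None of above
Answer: 2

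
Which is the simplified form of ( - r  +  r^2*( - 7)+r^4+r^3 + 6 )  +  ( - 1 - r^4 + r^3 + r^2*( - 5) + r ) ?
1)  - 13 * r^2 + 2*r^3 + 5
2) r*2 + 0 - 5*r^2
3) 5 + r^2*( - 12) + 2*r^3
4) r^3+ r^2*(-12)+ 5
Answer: 3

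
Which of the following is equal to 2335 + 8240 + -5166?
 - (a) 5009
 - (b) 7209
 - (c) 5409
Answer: c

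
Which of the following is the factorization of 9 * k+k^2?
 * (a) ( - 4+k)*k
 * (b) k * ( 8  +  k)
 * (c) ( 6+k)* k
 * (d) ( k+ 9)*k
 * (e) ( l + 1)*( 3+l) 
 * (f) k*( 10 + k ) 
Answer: d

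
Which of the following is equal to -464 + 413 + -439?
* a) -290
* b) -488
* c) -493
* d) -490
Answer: d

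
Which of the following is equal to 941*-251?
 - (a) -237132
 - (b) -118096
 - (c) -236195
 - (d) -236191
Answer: d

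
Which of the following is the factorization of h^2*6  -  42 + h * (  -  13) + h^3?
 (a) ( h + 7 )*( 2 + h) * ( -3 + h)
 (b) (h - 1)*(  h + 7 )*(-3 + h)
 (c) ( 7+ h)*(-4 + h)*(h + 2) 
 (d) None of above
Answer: a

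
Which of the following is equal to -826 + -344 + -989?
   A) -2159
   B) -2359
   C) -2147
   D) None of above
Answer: A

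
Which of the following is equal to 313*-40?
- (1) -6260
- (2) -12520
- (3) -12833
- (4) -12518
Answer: 2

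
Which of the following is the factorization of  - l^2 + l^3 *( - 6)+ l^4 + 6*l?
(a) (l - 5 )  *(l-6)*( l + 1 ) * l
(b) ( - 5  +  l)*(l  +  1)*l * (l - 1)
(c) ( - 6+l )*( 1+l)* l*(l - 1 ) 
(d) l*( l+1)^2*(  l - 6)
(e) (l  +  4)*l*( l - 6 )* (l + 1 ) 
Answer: c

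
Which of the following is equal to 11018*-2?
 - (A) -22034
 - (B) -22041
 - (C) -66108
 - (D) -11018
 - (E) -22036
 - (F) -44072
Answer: E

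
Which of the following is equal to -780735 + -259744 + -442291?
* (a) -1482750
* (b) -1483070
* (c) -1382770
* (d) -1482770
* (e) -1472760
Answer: d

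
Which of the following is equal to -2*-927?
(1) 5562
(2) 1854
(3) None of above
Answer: 2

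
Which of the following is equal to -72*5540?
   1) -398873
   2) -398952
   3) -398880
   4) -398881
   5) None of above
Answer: 3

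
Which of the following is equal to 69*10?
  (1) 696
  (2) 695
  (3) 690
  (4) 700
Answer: 3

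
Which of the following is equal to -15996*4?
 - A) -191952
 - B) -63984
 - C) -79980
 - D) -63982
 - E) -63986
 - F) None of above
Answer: B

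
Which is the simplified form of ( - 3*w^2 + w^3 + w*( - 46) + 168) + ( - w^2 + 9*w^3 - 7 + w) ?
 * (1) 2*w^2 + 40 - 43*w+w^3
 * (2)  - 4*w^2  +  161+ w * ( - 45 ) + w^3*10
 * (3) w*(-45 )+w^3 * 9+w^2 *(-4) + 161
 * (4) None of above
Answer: 2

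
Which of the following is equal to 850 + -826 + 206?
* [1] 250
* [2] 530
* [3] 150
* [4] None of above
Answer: 4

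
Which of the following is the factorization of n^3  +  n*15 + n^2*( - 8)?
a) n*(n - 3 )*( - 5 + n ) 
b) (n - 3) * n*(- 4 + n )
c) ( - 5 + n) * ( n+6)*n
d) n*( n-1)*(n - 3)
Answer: a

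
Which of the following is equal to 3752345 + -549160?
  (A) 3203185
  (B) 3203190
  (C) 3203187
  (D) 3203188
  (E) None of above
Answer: A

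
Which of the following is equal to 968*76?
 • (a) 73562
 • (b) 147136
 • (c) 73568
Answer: c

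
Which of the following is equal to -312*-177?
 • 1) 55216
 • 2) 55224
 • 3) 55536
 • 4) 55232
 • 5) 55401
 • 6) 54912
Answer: 2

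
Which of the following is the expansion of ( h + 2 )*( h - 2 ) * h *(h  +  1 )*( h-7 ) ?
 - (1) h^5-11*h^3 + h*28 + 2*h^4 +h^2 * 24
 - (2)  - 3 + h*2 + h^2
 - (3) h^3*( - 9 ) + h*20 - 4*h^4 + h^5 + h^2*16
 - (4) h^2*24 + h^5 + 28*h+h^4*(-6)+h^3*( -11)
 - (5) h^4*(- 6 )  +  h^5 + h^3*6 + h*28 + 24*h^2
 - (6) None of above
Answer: 4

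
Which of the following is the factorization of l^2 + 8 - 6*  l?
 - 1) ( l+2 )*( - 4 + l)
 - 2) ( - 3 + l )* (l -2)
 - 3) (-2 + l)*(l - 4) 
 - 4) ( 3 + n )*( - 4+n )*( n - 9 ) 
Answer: 3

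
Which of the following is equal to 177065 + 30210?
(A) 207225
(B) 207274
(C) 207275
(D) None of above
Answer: C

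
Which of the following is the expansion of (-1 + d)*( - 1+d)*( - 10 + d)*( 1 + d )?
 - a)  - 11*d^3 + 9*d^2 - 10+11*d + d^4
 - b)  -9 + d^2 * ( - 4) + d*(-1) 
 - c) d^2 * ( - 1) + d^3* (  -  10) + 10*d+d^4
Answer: a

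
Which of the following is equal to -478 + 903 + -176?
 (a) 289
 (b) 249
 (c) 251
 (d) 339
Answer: b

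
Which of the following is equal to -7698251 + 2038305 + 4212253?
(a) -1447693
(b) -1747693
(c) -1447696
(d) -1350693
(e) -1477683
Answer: a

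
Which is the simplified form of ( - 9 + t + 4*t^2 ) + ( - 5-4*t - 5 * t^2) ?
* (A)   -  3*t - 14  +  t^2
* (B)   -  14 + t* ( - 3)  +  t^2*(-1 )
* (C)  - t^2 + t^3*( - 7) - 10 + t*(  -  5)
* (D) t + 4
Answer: B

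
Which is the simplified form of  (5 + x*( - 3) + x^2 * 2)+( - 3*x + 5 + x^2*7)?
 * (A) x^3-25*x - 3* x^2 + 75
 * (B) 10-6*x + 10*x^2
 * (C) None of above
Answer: C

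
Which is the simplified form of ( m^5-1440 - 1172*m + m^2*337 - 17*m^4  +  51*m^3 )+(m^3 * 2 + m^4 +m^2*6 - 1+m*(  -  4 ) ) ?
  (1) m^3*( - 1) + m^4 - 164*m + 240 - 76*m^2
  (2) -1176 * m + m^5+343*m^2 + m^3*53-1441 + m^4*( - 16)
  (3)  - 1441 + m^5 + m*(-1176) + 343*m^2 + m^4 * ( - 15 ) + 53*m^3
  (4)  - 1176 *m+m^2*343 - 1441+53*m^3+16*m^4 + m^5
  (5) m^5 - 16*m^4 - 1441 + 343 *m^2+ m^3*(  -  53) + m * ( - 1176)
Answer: 2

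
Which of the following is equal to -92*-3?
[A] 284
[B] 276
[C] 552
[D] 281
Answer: B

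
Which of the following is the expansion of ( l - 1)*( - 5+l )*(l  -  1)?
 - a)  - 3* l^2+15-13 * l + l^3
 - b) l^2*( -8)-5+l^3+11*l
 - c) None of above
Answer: c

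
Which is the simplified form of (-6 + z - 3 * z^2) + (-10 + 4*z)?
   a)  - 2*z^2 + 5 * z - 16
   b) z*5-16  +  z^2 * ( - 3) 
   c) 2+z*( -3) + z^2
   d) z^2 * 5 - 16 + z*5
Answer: b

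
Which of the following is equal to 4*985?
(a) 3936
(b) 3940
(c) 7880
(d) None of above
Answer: b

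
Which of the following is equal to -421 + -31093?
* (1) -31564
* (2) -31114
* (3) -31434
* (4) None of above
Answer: 4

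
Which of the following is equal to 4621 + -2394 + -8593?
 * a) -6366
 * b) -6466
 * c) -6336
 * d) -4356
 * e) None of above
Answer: a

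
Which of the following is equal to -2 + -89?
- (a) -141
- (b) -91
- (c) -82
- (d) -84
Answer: b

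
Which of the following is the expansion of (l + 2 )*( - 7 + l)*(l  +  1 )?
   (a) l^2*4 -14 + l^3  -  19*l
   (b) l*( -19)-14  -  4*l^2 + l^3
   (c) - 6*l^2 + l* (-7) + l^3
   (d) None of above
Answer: b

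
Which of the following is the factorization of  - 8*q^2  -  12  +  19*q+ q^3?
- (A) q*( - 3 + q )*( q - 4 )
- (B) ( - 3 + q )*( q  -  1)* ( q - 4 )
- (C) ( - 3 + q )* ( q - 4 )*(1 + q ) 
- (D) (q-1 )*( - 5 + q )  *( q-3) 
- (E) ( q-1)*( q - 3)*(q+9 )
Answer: B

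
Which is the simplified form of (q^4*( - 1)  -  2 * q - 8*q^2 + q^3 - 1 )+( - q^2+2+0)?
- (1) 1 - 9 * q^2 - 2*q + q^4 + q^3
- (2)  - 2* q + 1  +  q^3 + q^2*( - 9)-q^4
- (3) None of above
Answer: 2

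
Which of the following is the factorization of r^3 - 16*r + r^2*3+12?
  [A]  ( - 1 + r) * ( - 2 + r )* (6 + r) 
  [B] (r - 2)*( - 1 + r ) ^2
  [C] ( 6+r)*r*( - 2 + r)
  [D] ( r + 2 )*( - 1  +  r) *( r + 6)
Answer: A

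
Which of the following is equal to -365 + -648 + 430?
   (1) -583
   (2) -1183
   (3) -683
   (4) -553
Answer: 1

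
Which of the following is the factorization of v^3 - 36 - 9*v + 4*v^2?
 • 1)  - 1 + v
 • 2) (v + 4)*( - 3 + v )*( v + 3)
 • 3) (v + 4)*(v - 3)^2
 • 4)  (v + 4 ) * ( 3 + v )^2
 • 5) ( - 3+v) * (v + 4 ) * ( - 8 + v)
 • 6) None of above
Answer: 2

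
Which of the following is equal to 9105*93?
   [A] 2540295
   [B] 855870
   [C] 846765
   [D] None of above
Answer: C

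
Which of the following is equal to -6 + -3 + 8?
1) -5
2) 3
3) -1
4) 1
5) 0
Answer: 3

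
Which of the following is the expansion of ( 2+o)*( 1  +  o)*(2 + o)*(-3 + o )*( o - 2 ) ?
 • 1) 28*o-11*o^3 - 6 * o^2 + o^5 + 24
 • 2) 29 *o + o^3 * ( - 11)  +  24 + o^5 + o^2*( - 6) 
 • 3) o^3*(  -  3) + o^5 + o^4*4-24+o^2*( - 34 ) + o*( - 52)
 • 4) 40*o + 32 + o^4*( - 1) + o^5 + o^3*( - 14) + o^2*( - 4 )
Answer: 1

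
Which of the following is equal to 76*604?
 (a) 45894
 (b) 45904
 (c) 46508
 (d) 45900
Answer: b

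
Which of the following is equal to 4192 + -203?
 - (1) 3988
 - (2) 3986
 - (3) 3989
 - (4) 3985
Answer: 3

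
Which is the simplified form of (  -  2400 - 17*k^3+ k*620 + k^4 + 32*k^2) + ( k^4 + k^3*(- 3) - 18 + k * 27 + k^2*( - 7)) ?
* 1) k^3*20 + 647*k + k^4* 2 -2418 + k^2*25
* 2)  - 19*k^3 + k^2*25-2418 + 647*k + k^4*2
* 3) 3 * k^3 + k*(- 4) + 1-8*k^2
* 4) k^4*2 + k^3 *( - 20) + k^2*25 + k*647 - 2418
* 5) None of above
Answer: 4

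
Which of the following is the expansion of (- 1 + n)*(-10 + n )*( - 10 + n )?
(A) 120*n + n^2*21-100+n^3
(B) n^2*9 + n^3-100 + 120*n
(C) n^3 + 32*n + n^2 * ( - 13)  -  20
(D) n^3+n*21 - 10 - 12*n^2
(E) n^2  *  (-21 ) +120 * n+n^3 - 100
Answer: E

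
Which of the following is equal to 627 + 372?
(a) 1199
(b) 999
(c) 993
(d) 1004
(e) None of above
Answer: b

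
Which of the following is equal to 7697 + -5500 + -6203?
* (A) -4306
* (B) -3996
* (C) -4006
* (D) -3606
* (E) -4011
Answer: C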